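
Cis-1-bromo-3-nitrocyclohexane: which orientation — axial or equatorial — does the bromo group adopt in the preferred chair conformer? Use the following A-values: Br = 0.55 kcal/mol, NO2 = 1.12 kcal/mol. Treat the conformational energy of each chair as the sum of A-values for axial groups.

C1 and C3 have the same parity, so for the cis isomer the two substituents are e,e in one chair and a,a in the other.
Chair I (bromo axial, nitro axial): E = 1.67 kcal/mol.
Chair II (bromo equatorial, nitro equatorial): E = 0.00 kcal/mol.
Chair II is the more stable (lower-energy) conformer, and in that chair the bromo group is equatorial.

equatorial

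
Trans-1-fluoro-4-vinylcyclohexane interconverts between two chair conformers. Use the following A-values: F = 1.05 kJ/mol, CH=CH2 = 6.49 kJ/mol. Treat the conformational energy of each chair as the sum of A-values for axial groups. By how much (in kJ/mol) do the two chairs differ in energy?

7.54 kJ/mol

C1 and C4 have opposite parity, so for the trans isomer the two substituents are e,e in one chair and a,a in the other.
Chair I (fluoro axial, vinyl axial): E = 7.54 kJ/mol.
Chair II (fluoro equatorial, vinyl equatorial): E = 0.00 kJ/mol.
ΔE = 7.54 − 0.00 = 7.54 kJ/mol; chair II is more stable.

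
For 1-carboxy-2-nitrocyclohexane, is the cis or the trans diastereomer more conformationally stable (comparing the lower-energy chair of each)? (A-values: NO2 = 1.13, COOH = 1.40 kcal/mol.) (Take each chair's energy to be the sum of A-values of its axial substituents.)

trans

At 1,2 positions (parity opposite): cis → (a,e or e,a); trans → (e,e or a,a).
Best chair for cis: E = 1.13 kcal/mol; best chair for trans: E = 0.00 kcal/mol.
The trans isomer is lower by 1.13 kcal/mol.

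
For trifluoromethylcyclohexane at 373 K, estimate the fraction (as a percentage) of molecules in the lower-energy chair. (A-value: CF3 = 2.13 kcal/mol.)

94.7%

One chair has the trifluoromethyl group axial (E = 2.13 kcal/mol) and the other has it equatorial (E = 0).
ΔG = 2.13 kcal/mol between the two chairs.
K = exp(ΔG/RT) with R = 1.987×10⁻³ kcal mol⁻¹ K⁻¹ and T = 373 K gives K ≈ 17.7.
Fraction in the lower-energy chair = K/(K+1) = 94.7%.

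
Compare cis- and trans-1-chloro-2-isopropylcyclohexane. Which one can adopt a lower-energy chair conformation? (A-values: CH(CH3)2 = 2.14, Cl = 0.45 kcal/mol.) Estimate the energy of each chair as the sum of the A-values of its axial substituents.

At 1,2 positions (parity opposite): cis → (a,e or e,a); trans → (e,e or a,a).
Best chair for cis: E = 0.45 kcal/mol; best chair for trans: E = 0.00 kcal/mol.
The trans isomer is lower by 0.45 kcal/mol.

trans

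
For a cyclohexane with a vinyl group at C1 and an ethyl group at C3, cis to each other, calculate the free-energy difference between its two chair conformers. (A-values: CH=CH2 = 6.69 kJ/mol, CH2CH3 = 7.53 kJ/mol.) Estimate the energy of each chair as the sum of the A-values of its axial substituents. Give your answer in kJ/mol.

14.22 kJ/mol

C1 and C3 have the same parity, so for the cis isomer the two substituents are e,e in one chair and a,a in the other.
Chair I (vinyl axial, ethyl axial): E = 14.22 kJ/mol.
Chair II (vinyl equatorial, ethyl equatorial): E = 0.00 kJ/mol.
ΔE = 14.22 − 0.00 = 14.22 kJ/mol; chair II is more stable.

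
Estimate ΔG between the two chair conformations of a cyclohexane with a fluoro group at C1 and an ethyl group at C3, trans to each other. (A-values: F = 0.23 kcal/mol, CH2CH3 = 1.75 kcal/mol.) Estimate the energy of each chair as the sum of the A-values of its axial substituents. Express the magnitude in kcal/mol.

C1 and C3 have the same parity, so for the trans isomer the two substituents are one axial and one equatorial in each chair.
Chair I (fluoro axial, ethyl equatorial): E = 0.23 kcal/mol.
Chair II (fluoro equatorial, ethyl axial): E = 1.75 kcal/mol.
ΔE = 1.75 − 0.23 = 1.52 kcal/mol; chair I is more stable.

1.52 kcal/mol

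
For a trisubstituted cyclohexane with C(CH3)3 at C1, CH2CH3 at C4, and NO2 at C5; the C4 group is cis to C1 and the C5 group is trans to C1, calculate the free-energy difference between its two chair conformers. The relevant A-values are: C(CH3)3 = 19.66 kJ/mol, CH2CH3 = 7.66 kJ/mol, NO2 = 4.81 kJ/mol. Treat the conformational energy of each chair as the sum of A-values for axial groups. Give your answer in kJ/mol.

7.19 kJ/mol

Chair I (tert-butyl axial, ethyl equatorial, nitro equatorial): E = 19.66 kJ/mol.
Chair II (tert-butyl equatorial, ethyl axial, nitro axial): E = 12.47 kJ/mol.
ΔE = 19.66 − 12.47 = 7.19 kJ/mol; chair II is more stable.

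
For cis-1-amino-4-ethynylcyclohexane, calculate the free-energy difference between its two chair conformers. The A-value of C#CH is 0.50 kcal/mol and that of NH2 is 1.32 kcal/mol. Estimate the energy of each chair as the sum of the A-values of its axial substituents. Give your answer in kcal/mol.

C1 and C4 have opposite parity, so for the cis isomer the two substituents are one axial and one equatorial in each chair.
Chair I (ethynyl axial, amino equatorial): E = 0.50 kcal/mol.
Chair II (ethynyl equatorial, amino axial): E = 1.32 kcal/mol.
ΔE = 1.32 − 0.50 = 0.82 kcal/mol; chair I is more stable.

0.82 kcal/mol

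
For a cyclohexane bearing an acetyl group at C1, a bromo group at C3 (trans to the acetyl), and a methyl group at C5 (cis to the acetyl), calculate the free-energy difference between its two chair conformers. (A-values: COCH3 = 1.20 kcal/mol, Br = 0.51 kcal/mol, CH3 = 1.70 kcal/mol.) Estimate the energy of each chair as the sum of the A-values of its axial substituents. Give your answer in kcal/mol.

Chair I (acetyl axial, bromo equatorial, methyl axial): E = 2.90 kcal/mol.
Chair II (acetyl equatorial, bromo axial, methyl equatorial): E = 0.51 kcal/mol.
ΔE = 2.90 − 0.51 = 2.39 kcal/mol; chair II is more stable.

2.39 kcal/mol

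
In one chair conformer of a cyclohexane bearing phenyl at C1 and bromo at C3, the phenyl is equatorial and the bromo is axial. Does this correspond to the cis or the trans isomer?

trans

C1 and C3 have the same parity, so their axial bonds point in the same direction.
With same-parity carbons, two substituents on the same face are both axial or both equatorial; opposite faces give one of each.
Here the groups are equatorial/axial → opposite face → trans.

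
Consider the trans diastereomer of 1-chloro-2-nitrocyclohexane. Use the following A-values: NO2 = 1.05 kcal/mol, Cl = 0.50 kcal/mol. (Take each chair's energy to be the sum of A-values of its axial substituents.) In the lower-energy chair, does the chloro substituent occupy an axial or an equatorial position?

equatorial

C1 and C2 have opposite parity, so for the trans isomer the two substituents are e,e in one chair and a,a in the other.
Chair I (nitro axial, chloro axial): E = 1.55 kcal/mol.
Chair II (nitro equatorial, chloro equatorial): E = 0.00 kcal/mol.
Chair II is the more stable (lower-energy) conformer, and in that chair the chloro group is equatorial.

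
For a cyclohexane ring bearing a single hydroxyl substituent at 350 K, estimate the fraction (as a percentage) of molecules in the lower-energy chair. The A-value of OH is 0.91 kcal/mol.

78.7%

One chair has the hydroxyl group axial (E = 0.91 kcal/mol) and the other has it equatorial (E = 0).
ΔG = 0.91 kcal/mol between the two chairs.
K = exp(ΔG/RT) with R = 1.987×10⁻³ kcal mol⁻¹ K⁻¹ and T = 350 K gives K ≈ 3.7.
Fraction in the lower-energy chair = K/(K+1) = 78.7%.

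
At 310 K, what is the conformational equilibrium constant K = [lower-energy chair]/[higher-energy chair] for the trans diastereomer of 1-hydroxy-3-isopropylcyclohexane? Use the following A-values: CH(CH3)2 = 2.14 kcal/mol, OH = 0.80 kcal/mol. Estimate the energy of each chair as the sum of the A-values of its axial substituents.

C1 and C3 have the same parity, so for the trans isomer the two substituents are one axial and one equatorial in each chair.
Chair I (isopropyl axial, hydroxyl equatorial): E = 2.14 kcal/mol; chair II (isopropyl equatorial, hydroxyl axial): E = 0.80 kcal/mol.
ΔG = 1.34 kcal/mol between the two chairs.
K = exp(ΔG/RT) with R = 1.987×10⁻³ kcal mol⁻¹ K⁻¹ and T = 310 K gives K ≈ 8.81.

K ≈ 8.81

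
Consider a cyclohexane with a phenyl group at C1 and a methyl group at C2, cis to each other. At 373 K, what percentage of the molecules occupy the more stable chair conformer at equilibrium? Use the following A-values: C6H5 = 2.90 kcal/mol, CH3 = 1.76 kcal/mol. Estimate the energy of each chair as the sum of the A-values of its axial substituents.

C1 and C2 have opposite parity, so for the cis isomer the two substituents are one axial and one equatorial in each chair.
Chair I (phenyl axial, methyl equatorial): E = 2.90 kcal/mol; chair II (phenyl equatorial, methyl axial): E = 1.76 kcal/mol.
ΔG = 1.14 kcal/mol between the two chairs.
K = exp(ΔG/RT) with R = 1.987×10⁻³ kcal mol⁻¹ K⁻¹ and T = 373 K gives K ≈ 4.66.
Fraction in the lower-energy chair = K/(K+1) = 82.3%.

82.3%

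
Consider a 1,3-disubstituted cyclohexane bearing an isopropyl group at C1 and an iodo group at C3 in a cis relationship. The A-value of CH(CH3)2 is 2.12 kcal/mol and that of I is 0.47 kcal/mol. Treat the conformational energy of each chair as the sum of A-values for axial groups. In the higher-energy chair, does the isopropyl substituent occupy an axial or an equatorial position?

C1 and C3 have the same parity, so for the cis isomer the two substituents are e,e in one chair and a,a in the other.
Chair I (isopropyl axial, iodo axial): E = 2.59 kcal/mol.
Chair II (isopropyl equatorial, iodo equatorial): E = 0.00 kcal/mol.
Chair I is the less stable (higher-energy) conformer, and in that chair the isopropyl group is axial.

axial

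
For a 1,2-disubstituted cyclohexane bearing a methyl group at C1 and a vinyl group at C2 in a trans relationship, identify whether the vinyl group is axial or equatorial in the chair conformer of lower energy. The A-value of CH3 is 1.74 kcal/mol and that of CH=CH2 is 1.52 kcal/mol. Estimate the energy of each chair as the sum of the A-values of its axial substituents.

C1 and C2 have opposite parity, so for the trans isomer the two substituents are e,e in one chair and a,a in the other.
Chair I (methyl axial, vinyl axial): E = 3.26 kcal/mol.
Chair II (methyl equatorial, vinyl equatorial): E = 0.00 kcal/mol.
Chair II is the more stable (lower-energy) conformer, and in that chair the vinyl group is equatorial.

equatorial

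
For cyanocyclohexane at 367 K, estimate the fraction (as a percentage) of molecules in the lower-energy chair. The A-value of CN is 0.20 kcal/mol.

One chair has the cyano group axial (E = 0.20 kcal/mol) and the other has it equatorial (E = 0).
ΔG = 0.20 kcal/mol between the two chairs.
K = exp(ΔG/RT) with R = 1.987×10⁻³ kcal mol⁻¹ K⁻¹ and T = 367 K gives K ≈ 1.32.
Fraction in the lower-energy chair = K/(K+1) = 56.8%.

56.8%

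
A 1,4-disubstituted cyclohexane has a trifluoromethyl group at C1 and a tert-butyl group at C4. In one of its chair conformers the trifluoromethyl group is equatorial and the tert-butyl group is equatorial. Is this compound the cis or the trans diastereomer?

C1 and C4 have opposite parity, so their axial bonds point in opposite directions.
With opposite-parity carbons, two substituents on the same face are one axial and one equatorial; opposite faces give both axial or both equatorial.
Here the groups are equatorial/equatorial → opposite face → trans.

trans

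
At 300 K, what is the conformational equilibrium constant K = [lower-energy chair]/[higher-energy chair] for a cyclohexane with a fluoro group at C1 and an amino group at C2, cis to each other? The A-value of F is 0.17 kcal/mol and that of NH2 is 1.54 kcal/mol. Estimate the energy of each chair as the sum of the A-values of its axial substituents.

C1 and C2 have opposite parity, so for the cis isomer the two substituents are one axial and one equatorial in each chair.
Chair I (fluoro axial, amino equatorial): E = 0.17 kcal/mol; chair II (fluoro equatorial, amino axial): E = 1.54 kcal/mol.
ΔG = 1.37 kcal/mol between the two chairs.
K = exp(ΔG/RT) with R = 1.987×10⁻³ kcal mol⁻¹ K⁻¹ and T = 300 K gives K ≈ 9.96.

K ≈ 9.96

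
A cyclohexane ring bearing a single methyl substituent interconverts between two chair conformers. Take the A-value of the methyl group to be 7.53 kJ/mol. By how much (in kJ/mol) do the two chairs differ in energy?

A monosubstituted cyclohexane has one chair with the methyl group axial (E = A = 7.53 kJ/mol) and one with it equatorial (E = 0).
ΔE = 7.53 − 0 = 7.53 kJ/mol.

7.53 kJ/mol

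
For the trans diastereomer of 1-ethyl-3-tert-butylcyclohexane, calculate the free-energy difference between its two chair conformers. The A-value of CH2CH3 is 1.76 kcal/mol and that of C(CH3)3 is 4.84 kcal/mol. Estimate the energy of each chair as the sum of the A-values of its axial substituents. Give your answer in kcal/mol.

C1 and C3 have the same parity, so for the trans isomer the two substituents are one axial and one equatorial in each chair.
Chair I (ethyl axial, tert-butyl equatorial): E = 1.76 kcal/mol.
Chair II (ethyl equatorial, tert-butyl axial): E = 4.84 kcal/mol.
ΔE = 4.84 − 1.76 = 3.08 kcal/mol; chair I is more stable.

3.08 kcal/mol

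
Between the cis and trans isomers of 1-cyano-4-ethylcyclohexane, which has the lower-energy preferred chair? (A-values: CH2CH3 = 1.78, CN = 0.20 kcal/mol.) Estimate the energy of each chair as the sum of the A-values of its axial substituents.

At 1,4 positions (parity opposite): cis → (a,e or e,a); trans → (e,e or a,a).
Best chair for cis: E = 0.20 kcal/mol; best chair for trans: E = 0.00 kcal/mol.
The trans isomer is lower by 0.20 kcal/mol.

trans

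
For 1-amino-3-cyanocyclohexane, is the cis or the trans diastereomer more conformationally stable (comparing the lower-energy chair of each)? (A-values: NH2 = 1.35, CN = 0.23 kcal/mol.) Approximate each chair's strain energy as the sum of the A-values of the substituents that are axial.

At 1,3 positions (parity same): cis → (e,e or a,a); trans → (a,e or e,a).
Best chair for cis: E = 0.00 kcal/mol; best chair for trans: E = 0.23 kcal/mol.
The cis isomer is lower by 0.23 kcal/mol.

cis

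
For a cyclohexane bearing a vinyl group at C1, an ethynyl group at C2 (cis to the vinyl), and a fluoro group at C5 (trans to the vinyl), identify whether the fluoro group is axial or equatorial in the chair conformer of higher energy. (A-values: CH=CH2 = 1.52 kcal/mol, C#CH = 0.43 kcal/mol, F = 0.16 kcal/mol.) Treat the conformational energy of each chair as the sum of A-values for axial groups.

Chair I (vinyl axial, ethynyl equatorial, fluoro equatorial): E = 1.52 kcal/mol.
Chair II (vinyl equatorial, ethynyl axial, fluoro axial): E = 0.59 kcal/mol.
Chair I is the less stable (higher-energy) conformer, and in that chair the fluoro group is equatorial.

equatorial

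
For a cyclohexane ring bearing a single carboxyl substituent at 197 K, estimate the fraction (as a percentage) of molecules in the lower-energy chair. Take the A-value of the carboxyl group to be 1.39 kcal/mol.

One chair has the carboxyl group axial (E = 1.39 kcal/mol) and the other has it equatorial (E = 0).
ΔG = 1.39 kcal/mol between the two chairs.
K = exp(ΔG/RT) with R = 1.987×10⁻³ kcal mol⁻¹ K⁻¹ and T = 197 K gives K ≈ 34.8.
Fraction in the lower-energy chair = K/(K+1) = 97.2%.

97.2%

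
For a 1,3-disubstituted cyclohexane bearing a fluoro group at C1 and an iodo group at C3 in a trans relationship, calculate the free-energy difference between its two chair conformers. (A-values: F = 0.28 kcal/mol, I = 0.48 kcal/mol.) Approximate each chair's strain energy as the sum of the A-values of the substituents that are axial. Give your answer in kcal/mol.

C1 and C3 have the same parity, so for the trans isomer the two substituents are one axial and one equatorial in each chair.
Chair I (fluoro axial, iodo equatorial): E = 0.28 kcal/mol.
Chair II (fluoro equatorial, iodo axial): E = 0.48 kcal/mol.
ΔE = 0.48 − 0.28 = 0.20 kcal/mol; chair I is more stable.

0.20 kcal/mol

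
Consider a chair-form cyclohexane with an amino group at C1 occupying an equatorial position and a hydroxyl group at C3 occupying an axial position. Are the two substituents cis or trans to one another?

trans

C1 and C3 have the same parity, so their axial bonds point in the same direction.
With same-parity carbons, two substituents on the same face are both axial or both equatorial; opposite faces give one of each.
Here the groups are equatorial/axial → opposite face → trans.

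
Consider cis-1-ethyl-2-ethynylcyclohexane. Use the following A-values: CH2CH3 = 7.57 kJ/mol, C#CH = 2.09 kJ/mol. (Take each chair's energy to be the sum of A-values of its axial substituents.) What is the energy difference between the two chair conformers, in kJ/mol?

C1 and C2 have opposite parity, so for the cis isomer the two substituents are one axial and one equatorial in each chair.
Chair I (ethyl axial, ethynyl equatorial): E = 7.57 kJ/mol.
Chair II (ethyl equatorial, ethynyl axial): E = 2.09 kJ/mol.
ΔE = 7.57 − 2.09 = 5.48 kJ/mol; chair II is more stable.

5.48 kJ/mol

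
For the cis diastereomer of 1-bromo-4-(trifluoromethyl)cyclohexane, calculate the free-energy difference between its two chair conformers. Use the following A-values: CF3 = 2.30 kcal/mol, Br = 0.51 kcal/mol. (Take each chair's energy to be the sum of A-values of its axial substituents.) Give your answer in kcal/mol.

1.79 kcal/mol

C1 and C4 have opposite parity, so for the cis isomer the two substituents are one axial and one equatorial in each chair.
Chair I (trifluoromethyl axial, bromo equatorial): E = 2.30 kcal/mol.
Chair II (trifluoromethyl equatorial, bromo axial): E = 0.51 kcal/mol.
ΔE = 2.30 − 0.51 = 1.79 kcal/mol; chair II is more stable.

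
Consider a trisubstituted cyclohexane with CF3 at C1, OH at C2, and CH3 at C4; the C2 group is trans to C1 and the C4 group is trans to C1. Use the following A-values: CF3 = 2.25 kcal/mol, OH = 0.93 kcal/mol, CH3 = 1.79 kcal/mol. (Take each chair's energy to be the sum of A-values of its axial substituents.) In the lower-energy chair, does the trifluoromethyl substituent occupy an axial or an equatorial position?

Chair I (trifluoromethyl axial, hydroxyl axial, methyl axial): E = 4.97 kcal/mol.
Chair II (trifluoromethyl equatorial, hydroxyl equatorial, methyl equatorial): E = 0.00 kcal/mol.
Chair II is the more stable (lower-energy) conformer, and in that chair the trifluoromethyl group is equatorial.

equatorial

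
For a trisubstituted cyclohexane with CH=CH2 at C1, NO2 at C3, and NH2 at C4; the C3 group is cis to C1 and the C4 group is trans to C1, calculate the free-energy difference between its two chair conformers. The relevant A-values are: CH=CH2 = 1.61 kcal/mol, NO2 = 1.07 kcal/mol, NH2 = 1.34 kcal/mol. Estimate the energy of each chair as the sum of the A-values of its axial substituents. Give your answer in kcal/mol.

4.02 kcal/mol

Chair I (vinyl axial, nitro axial, amino axial): E = 4.02 kcal/mol.
Chair II (vinyl equatorial, nitro equatorial, amino equatorial): E = 0.00 kcal/mol.
ΔE = 4.02 − 0.00 = 4.02 kcal/mol; chair II is more stable.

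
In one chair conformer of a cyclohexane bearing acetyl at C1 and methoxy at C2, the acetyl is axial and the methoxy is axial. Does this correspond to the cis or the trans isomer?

trans

C1 and C2 have opposite parity, so their axial bonds point in opposite directions.
With opposite-parity carbons, two substituents on the same face are one axial and one equatorial; opposite faces give both axial or both equatorial.
Here the groups are axial/axial → opposite face → trans.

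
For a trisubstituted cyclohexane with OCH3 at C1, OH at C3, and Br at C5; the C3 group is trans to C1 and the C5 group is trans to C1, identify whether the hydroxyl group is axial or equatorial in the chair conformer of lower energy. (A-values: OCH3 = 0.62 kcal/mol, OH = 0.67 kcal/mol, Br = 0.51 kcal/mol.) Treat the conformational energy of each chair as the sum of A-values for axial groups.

Chair I (methoxy axial, hydroxyl equatorial, bromo equatorial): E = 0.62 kcal/mol.
Chair II (methoxy equatorial, hydroxyl axial, bromo axial): E = 1.18 kcal/mol.
Chair I is the more stable (lower-energy) conformer, and in that chair the hydroxyl group is equatorial.

equatorial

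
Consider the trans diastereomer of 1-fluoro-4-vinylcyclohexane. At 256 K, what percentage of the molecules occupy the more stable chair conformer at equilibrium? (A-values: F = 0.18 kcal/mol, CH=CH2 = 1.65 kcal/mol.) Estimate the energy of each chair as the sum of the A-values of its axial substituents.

C1 and C4 have opposite parity, so for the trans isomer the two substituents are e,e in one chair and a,a in the other.
Chair I (fluoro axial, vinyl axial): E = 1.83 kcal/mol; chair II (fluoro equatorial, vinyl equatorial): E = 0.00 kcal/mol.
ΔG = 1.83 kcal/mol between the two chairs.
K = exp(ΔG/RT) with R = 1.987×10⁻³ kcal mol⁻¹ K⁻¹ and T = 256 K gives K ≈ 36.5.
Fraction in the lower-energy chair = K/(K+1) = 97.3%.

97.3%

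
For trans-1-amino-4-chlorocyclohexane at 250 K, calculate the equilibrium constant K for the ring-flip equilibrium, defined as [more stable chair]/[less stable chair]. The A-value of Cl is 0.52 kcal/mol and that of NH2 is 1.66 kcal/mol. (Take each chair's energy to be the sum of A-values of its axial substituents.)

C1 and C4 have opposite parity, so for the trans isomer the two substituents are e,e in one chair and a,a in the other.
Chair I (chloro axial, amino axial): E = 2.18 kcal/mol; chair II (chloro equatorial, amino equatorial): E = 0.00 kcal/mol.
ΔG = 2.18 kcal/mol between the two chairs.
K = exp(ΔG/RT) with R = 1.987×10⁻³ kcal mol⁻¹ K⁻¹ and T = 250 K gives K ≈ 80.5.

K ≈ 80.5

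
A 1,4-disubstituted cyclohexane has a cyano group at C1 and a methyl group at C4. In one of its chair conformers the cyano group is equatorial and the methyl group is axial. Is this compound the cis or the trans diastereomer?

C1 and C4 have opposite parity, so their axial bonds point in opposite directions.
With opposite-parity carbons, two substituents on the same face are one axial and one equatorial; opposite faces give both axial or both equatorial.
Here the groups are equatorial/axial → same face → cis.

cis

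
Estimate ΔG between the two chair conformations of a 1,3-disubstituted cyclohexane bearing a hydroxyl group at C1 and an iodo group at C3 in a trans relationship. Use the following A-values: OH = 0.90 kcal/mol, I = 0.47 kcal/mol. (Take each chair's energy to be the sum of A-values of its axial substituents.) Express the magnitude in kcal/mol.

0.43 kcal/mol

C1 and C3 have the same parity, so for the trans isomer the two substituents are one axial and one equatorial in each chair.
Chair I (hydroxyl axial, iodo equatorial): E = 0.90 kcal/mol.
Chair II (hydroxyl equatorial, iodo axial): E = 0.47 kcal/mol.
ΔE = 0.90 − 0.47 = 0.43 kcal/mol; chair II is more stable.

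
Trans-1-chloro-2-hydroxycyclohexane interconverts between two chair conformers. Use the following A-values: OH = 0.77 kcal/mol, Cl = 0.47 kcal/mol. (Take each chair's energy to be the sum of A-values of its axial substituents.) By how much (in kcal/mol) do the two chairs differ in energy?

1.24 kcal/mol

C1 and C2 have opposite parity, so for the trans isomer the two substituents are e,e in one chair and a,a in the other.
Chair I (hydroxyl axial, chloro axial): E = 1.24 kcal/mol.
Chair II (hydroxyl equatorial, chloro equatorial): E = 0.00 kcal/mol.
ΔE = 1.24 − 0.00 = 1.24 kcal/mol; chair II is more stable.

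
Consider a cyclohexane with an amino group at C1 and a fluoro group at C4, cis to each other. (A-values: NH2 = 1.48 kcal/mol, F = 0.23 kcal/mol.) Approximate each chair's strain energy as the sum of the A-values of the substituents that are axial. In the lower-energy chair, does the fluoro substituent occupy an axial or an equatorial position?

axial

C1 and C4 have opposite parity, so for the cis isomer the two substituents are one axial and one equatorial in each chair.
Chair I (amino axial, fluoro equatorial): E = 1.48 kcal/mol.
Chair II (amino equatorial, fluoro axial): E = 0.23 kcal/mol.
Chair II is the more stable (lower-energy) conformer, and in that chair the fluoro group is axial.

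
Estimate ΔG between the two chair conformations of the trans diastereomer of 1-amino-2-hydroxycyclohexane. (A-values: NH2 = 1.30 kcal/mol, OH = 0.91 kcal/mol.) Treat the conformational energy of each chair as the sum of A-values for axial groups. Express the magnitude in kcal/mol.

2.21 kcal/mol

C1 and C2 have opposite parity, so for the trans isomer the two substituents are e,e in one chair and a,a in the other.
Chair I (amino axial, hydroxyl axial): E = 2.21 kcal/mol.
Chair II (amino equatorial, hydroxyl equatorial): E = 0.00 kcal/mol.
ΔE = 2.21 − 0.00 = 2.21 kcal/mol; chair II is more stable.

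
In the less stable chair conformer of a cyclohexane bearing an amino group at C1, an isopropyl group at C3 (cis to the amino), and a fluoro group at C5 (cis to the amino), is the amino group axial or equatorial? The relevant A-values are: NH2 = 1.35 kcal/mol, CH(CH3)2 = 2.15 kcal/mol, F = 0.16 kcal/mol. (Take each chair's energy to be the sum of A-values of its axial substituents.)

Chair I (amino axial, isopropyl axial, fluoro axial): E = 3.66 kcal/mol.
Chair II (amino equatorial, isopropyl equatorial, fluoro equatorial): E = 0.00 kcal/mol.
Chair I is the less stable (higher-energy) conformer, and in that chair the amino group is axial.

axial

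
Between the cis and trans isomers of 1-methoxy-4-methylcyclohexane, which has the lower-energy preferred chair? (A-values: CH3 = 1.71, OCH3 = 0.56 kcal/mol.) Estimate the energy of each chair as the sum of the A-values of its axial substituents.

trans

At 1,4 positions (parity opposite): cis → (a,e or e,a); trans → (e,e or a,a).
Best chair for cis: E = 0.56 kcal/mol; best chair for trans: E = 0.00 kcal/mol.
The trans isomer is lower by 0.56 kcal/mol.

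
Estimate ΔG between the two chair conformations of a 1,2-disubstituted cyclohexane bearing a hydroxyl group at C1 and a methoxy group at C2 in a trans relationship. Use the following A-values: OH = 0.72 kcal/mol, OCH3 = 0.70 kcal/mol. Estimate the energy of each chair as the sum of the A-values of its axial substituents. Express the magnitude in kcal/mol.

C1 and C2 have opposite parity, so for the trans isomer the two substituents are e,e in one chair and a,a in the other.
Chair I (hydroxyl axial, methoxy axial): E = 1.42 kcal/mol.
Chair II (hydroxyl equatorial, methoxy equatorial): E = 0.00 kcal/mol.
ΔE = 1.42 − 0.00 = 1.42 kcal/mol; chair II is more stable.

1.42 kcal/mol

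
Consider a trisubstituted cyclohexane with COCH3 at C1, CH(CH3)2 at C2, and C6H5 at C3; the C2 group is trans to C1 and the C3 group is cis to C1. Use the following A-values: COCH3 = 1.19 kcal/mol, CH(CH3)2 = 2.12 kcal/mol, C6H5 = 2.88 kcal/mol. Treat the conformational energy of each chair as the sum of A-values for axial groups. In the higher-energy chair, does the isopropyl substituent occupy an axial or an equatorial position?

Chair I (acetyl axial, isopropyl axial, phenyl axial): E = 6.19 kcal/mol.
Chair II (acetyl equatorial, isopropyl equatorial, phenyl equatorial): E = 0.00 kcal/mol.
Chair I is the less stable (higher-energy) conformer, and in that chair the isopropyl group is axial.

axial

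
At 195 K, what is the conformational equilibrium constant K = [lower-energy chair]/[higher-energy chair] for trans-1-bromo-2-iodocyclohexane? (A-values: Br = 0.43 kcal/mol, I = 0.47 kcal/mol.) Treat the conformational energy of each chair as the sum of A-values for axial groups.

K ≈ 10.2

C1 and C2 have opposite parity, so for the trans isomer the two substituents are e,e in one chair and a,a in the other.
Chair I (bromo axial, iodo axial): E = 0.90 kcal/mol; chair II (bromo equatorial, iodo equatorial): E = 0.00 kcal/mol.
ΔG = 0.90 kcal/mol between the two chairs.
K = exp(ΔG/RT) with R = 1.987×10⁻³ kcal mol⁻¹ K⁻¹ and T = 195 K gives K ≈ 10.2.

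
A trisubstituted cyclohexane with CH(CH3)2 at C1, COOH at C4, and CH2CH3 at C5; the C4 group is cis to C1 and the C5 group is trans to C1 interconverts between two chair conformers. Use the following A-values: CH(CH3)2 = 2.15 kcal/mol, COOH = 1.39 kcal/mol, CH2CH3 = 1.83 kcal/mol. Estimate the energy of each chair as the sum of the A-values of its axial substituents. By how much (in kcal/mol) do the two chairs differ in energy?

1.07 kcal/mol

Chair I (isopropyl axial, carboxyl equatorial, ethyl equatorial): E = 2.15 kcal/mol.
Chair II (isopropyl equatorial, carboxyl axial, ethyl axial): E = 3.22 kcal/mol.
ΔE = 3.22 − 2.15 = 1.07 kcal/mol; chair I is more stable.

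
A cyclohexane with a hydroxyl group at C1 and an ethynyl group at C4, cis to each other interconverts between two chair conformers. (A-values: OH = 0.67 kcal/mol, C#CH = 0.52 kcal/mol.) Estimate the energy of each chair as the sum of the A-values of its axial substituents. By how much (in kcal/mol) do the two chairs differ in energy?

0.15 kcal/mol

C1 and C4 have opposite parity, so for the cis isomer the two substituents are one axial and one equatorial in each chair.
Chair I (hydroxyl axial, ethynyl equatorial): E = 0.67 kcal/mol.
Chair II (hydroxyl equatorial, ethynyl axial): E = 0.52 kcal/mol.
ΔE = 0.67 − 0.52 = 0.15 kcal/mol; chair II is more stable.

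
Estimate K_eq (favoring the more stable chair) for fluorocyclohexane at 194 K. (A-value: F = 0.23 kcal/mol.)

One chair has the fluoro group axial (E = 0.23 kcal/mol) and the other has it equatorial (E = 0).
ΔG = 0.23 kcal/mol between the two chairs.
K = exp(ΔG/RT) with R = 1.987×10⁻³ kcal mol⁻¹ K⁻¹ and T = 194 K gives K ≈ 1.82.

K ≈ 1.82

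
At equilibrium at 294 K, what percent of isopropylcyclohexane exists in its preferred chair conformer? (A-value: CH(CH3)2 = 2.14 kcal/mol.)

One chair has the isopropyl group axial (E = 2.14 kcal/mol) and the other has it equatorial (E = 0).
ΔG = 2.14 kcal/mol between the two chairs.
K = exp(ΔG/RT) with R = 1.987×10⁻³ kcal mol⁻¹ K⁻¹ and T = 294 K gives K ≈ 39.
Fraction in the lower-energy chair = K/(K+1) = 97.5%.

97.5%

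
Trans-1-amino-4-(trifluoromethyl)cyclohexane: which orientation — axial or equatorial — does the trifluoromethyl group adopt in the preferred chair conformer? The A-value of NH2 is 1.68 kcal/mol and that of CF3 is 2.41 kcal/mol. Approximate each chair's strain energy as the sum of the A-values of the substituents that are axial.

equatorial

C1 and C4 have opposite parity, so for the trans isomer the two substituents are e,e in one chair and a,a in the other.
Chair I (amino axial, trifluoromethyl axial): E = 4.09 kcal/mol.
Chair II (amino equatorial, trifluoromethyl equatorial): E = 0.00 kcal/mol.
Chair II is the more stable (lower-energy) conformer, and in that chair the trifluoromethyl group is equatorial.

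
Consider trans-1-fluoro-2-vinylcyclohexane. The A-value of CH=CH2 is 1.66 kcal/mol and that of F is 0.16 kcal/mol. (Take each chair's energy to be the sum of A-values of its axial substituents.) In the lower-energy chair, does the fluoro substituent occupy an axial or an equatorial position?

C1 and C2 have opposite parity, so for the trans isomer the two substituents are e,e in one chair and a,a in the other.
Chair I (vinyl axial, fluoro axial): E = 1.82 kcal/mol.
Chair II (vinyl equatorial, fluoro equatorial): E = 0.00 kcal/mol.
Chair II is the more stable (lower-energy) conformer, and in that chair the fluoro group is equatorial.

equatorial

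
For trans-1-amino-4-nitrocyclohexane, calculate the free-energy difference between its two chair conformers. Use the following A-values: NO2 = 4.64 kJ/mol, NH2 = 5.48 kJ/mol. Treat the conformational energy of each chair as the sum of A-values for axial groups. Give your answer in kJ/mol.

10.12 kJ/mol

C1 and C4 have opposite parity, so for the trans isomer the two substituents are e,e in one chair and a,a in the other.
Chair I (nitro axial, amino axial): E = 10.12 kJ/mol.
Chair II (nitro equatorial, amino equatorial): E = 0.00 kJ/mol.
ΔE = 10.12 − 0.00 = 10.12 kJ/mol; chair II is more stable.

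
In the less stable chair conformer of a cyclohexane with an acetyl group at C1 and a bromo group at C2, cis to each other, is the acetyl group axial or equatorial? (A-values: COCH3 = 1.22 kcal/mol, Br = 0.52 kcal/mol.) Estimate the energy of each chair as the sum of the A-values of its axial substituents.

axial

C1 and C2 have opposite parity, so for the cis isomer the two substituents are one axial and one equatorial in each chair.
Chair I (acetyl axial, bromo equatorial): E = 1.22 kcal/mol.
Chair II (acetyl equatorial, bromo axial): E = 0.52 kcal/mol.
Chair I is the less stable (higher-energy) conformer, and in that chair the acetyl group is axial.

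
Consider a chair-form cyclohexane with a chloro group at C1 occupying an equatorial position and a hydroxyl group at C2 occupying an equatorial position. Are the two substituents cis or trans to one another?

C1 and C2 have opposite parity, so their axial bonds point in opposite directions.
With opposite-parity carbons, two substituents on the same face are one axial and one equatorial; opposite faces give both axial or both equatorial.
Here the groups are equatorial/equatorial → opposite face → trans.

trans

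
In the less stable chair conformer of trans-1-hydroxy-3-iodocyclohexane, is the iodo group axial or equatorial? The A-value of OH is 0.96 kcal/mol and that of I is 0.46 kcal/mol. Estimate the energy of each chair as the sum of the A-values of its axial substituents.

equatorial

C1 and C3 have the same parity, so for the trans isomer the two substituents are one axial and one equatorial in each chair.
Chair I (hydroxyl axial, iodo equatorial): E = 0.96 kcal/mol.
Chair II (hydroxyl equatorial, iodo axial): E = 0.46 kcal/mol.
Chair I is the less stable (higher-energy) conformer, and in that chair the iodo group is equatorial.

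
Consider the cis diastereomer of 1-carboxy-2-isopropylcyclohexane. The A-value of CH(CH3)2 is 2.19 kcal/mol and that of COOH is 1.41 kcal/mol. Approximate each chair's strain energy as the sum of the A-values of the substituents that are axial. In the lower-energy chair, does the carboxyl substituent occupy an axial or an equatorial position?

axial

C1 and C2 have opposite parity, so for the cis isomer the two substituents are one axial and one equatorial in each chair.
Chair I (isopropyl axial, carboxyl equatorial): E = 2.19 kcal/mol.
Chair II (isopropyl equatorial, carboxyl axial): E = 1.41 kcal/mol.
Chair II is the more stable (lower-energy) conformer, and in that chair the carboxyl group is axial.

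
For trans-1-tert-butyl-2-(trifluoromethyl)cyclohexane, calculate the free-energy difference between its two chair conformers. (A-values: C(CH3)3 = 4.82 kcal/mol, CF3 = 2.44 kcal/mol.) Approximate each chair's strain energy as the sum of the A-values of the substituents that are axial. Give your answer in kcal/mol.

C1 and C2 have opposite parity, so for the trans isomer the two substituents are e,e in one chair and a,a in the other.
Chair I (tert-butyl axial, trifluoromethyl axial): E = 7.26 kcal/mol.
Chair II (tert-butyl equatorial, trifluoromethyl equatorial): E = 0.00 kcal/mol.
ΔE = 7.26 − 0.00 = 7.26 kcal/mol; chair II is more stable.

7.26 kcal/mol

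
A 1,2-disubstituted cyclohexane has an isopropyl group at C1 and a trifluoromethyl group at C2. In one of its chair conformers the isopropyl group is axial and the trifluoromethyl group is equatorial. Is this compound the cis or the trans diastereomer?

C1 and C2 have opposite parity, so their axial bonds point in opposite directions.
With opposite-parity carbons, two substituents on the same face are one axial and one equatorial; opposite faces give both axial or both equatorial.
Here the groups are axial/equatorial → same face → cis.

cis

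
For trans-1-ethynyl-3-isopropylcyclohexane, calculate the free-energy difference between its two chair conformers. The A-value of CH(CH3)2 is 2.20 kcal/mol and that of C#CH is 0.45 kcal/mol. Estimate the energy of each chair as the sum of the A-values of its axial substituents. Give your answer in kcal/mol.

1.75 kcal/mol

C1 and C3 have the same parity, so for the trans isomer the two substituents are one axial and one equatorial in each chair.
Chair I (isopropyl axial, ethynyl equatorial): E = 2.20 kcal/mol.
Chair II (isopropyl equatorial, ethynyl axial): E = 0.45 kcal/mol.
ΔE = 2.20 − 0.45 = 1.75 kcal/mol; chair II is more stable.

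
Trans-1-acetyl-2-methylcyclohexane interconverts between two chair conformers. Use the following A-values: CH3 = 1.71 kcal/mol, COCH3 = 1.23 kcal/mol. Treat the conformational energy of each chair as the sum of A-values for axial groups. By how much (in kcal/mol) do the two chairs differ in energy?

C1 and C2 have opposite parity, so for the trans isomer the two substituents are e,e in one chair and a,a in the other.
Chair I (methyl axial, acetyl axial): E = 2.94 kcal/mol.
Chair II (methyl equatorial, acetyl equatorial): E = 0.00 kcal/mol.
ΔE = 2.94 − 0.00 = 2.94 kcal/mol; chair II is more stable.

2.94 kcal/mol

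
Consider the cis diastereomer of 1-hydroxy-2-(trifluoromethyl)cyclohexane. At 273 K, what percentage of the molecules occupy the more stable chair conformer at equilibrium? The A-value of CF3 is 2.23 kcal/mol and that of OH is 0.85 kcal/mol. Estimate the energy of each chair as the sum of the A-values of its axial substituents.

C1 and C2 have opposite parity, so for the cis isomer the two substituents are one axial and one equatorial in each chair.
Chair I (trifluoromethyl axial, hydroxyl equatorial): E = 2.23 kcal/mol; chair II (trifluoromethyl equatorial, hydroxyl axial): E = 0.85 kcal/mol.
ΔG = 1.38 kcal/mol between the two chairs.
K = exp(ΔG/RT) with R = 1.987×10⁻³ kcal mol⁻¹ K⁻¹ and T = 273 K gives K ≈ 12.7.
Fraction in the lower-energy chair = K/(K+1) = 92.7%.

92.7%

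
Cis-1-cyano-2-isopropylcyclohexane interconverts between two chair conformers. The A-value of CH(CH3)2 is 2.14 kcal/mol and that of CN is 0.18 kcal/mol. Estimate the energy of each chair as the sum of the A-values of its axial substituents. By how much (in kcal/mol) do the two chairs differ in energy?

1.96 kcal/mol

C1 and C2 have opposite parity, so for the cis isomer the two substituents are one axial and one equatorial in each chair.
Chair I (isopropyl axial, cyano equatorial): E = 2.14 kcal/mol.
Chair II (isopropyl equatorial, cyano axial): E = 0.18 kcal/mol.
ΔE = 2.14 − 0.18 = 1.96 kcal/mol; chair II is more stable.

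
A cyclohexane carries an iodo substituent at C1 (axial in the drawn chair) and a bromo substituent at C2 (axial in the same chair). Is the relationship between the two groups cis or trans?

C1 and C2 have opposite parity, so their axial bonds point in opposite directions.
With opposite-parity carbons, two substituents on the same face are one axial and one equatorial; opposite faces give both axial or both equatorial.
Here the groups are axial/axial → opposite face → trans.

trans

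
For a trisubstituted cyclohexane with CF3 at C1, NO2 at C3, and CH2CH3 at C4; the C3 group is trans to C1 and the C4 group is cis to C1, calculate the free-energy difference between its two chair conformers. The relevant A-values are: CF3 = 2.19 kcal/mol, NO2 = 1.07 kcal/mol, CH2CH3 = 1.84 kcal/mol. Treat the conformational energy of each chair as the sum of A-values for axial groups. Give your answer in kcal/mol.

0.72 kcal/mol

Chair I (trifluoromethyl axial, nitro equatorial, ethyl equatorial): E = 2.19 kcal/mol.
Chair II (trifluoromethyl equatorial, nitro axial, ethyl axial): E = 2.91 kcal/mol.
ΔE = 2.91 − 2.19 = 0.72 kcal/mol; chair I is more stable.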